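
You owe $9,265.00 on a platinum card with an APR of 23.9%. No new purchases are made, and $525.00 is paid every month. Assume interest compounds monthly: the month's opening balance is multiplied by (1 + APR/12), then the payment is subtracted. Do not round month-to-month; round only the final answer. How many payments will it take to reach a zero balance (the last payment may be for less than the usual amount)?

22 months

Monthly rate r = 23.9%/12 = 1.99167% = 0.0199167.
Recurrence: B ← B·(1+r) − $525.00.
Month 1: interest $184.53; balance after payment $8,924.53.
Month 2: interest $177.75; balance after payment $8,577.27.
Closed form: n = −ln(1 − rB₀/P)/ln(1+r) = −ln(0.64852)/ln(1.01992) ≈ 21.960, so the balance reaches zero during payment 22.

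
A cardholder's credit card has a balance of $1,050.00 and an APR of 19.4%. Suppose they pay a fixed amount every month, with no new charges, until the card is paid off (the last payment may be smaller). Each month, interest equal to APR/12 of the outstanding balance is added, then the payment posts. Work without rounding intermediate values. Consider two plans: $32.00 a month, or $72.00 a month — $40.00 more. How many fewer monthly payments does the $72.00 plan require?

31 fewer payments

Monthly rate r = 19.4%/12 = 1.61667% = 0.0161667.
At $32.00/mo: n = ⌈−ln(1 − rB₀/P)/ln(1+r)⌉ = 48 payments (last $4.55); total interest = total paid − $1,050.00 = $458.55.
At $72.00/mo: 17 payments (last $55.24); total interest $157.24.
Payments saved = 48 − 17 = 31.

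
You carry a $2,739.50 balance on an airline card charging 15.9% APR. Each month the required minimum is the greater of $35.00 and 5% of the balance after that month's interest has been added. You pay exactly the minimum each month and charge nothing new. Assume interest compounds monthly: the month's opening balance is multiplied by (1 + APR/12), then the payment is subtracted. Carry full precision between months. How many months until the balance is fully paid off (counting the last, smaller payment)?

60 months

Monthly rate r = 15.9%/12 = 1.325% = 0.01325.
While 5% of the post-interest balance exceeds $35.00, each month B ← (B·(1+r))·(1 − 0.05), i.e. B shrinks by the factor (1+r)·0.95 = 0.96259.
This holds for months 1–37. Entering month 38 the balance is $668.28; 5% of the post-interest balance is now below $35.00, so the flat $35.00 minimum applies from here.
From month 38 a fixed $35.00 at rate r clears $668.28 in 23 more payments. Total: 37 + 23 = 60 months.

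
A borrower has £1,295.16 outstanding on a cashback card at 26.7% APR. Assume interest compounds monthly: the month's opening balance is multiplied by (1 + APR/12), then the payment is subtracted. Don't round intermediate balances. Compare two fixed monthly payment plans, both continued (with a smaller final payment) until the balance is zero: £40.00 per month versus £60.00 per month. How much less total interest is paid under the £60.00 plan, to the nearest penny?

£532.11

Monthly rate r = 26.7%/12 = 2.225% = 0.02225.
At £40.00/mo: n = ⌈−ln(1 − rB₀/P)/ln(1+r)⌉ = 58 payments (last £36.69); total interest = total paid − £1,295.16 = £1,021.53.
At £60.00/mo: 30 payments (last £44.58); total interest £489.42.
Interest saved = £1,021.53 − £489.42 = £532.11.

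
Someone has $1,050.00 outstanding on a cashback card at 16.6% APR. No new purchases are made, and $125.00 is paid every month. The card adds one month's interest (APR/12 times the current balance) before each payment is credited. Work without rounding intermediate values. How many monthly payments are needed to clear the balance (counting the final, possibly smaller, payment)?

9 payments

Monthly rate r = 16.6%/12 = 1.38333% = 0.0138333.
Recurrence: B ← B·(1+r) − $125.00.
Month 1: interest $14.53; balance after payment $939.53.
Month 2: interest $13.00; balance after payment $827.52.
Closed form: n = −ln(1 − rB₀/P)/ln(1+r) = −ln(0.8838)/ln(1.01383) ≈ 8.991, so the balance reaches zero during payment 9.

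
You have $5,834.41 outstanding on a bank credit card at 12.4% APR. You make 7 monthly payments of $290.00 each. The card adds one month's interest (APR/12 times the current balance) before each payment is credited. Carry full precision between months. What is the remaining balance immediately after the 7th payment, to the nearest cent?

Monthly rate r = 12.4%/12 = 1.03333% = 0.0103333.
Each month: B ← B·(1+r) − $290.00.
Month 1: interest $60.29; balance after payment $5,604.70.
Month 2: interest $57.92; balance after payment $5,372.61.
Month 3: interest $55.52; balance after payment $5,138.13.
Month 4: interest $53.09; balance after payment $4,901.23.
Month 5: interest $50.65; balance after payment $4,661.87.
Month 6: interest $48.17; balance after payment $4,420.04.
Month 7: interest $45.67; balance after payment $4,175.72.

$4,175.72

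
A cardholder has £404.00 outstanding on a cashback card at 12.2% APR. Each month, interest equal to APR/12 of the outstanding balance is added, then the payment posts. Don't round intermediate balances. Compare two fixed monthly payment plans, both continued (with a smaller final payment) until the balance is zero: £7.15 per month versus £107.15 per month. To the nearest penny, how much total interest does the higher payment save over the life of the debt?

£189.82

Monthly rate r = 12.2%/12 = 1.01667% = 0.0101667.
At £7.15/mo: n = ⌈−ln(1 − rB₀/P)/ln(1+r)⌉ = 85 payments (last £3.32); total interest = total paid − £404.00 = £199.92.
At £107.15/mo: 4 payments (last £92.65); total interest £10.10.
Interest saved = £199.92 − £10.10 = £189.82.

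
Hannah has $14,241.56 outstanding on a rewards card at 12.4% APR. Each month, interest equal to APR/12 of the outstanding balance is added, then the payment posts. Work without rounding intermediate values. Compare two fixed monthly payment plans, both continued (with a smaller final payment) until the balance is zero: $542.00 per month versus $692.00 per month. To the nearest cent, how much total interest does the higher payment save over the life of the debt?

Monthly rate r = 12.4%/12 = 1.03333% = 0.0103333.
At $542.00/mo: n = ⌈−ln(1 − rB₀/P)/ln(1+r)⌉ = 31 payments (last $442.40); total interest = total paid − $14,241.56 = $2,460.84.
At $692.00/mo: 24 payments (last $179.18); total interest $1,853.62.
Interest saved = $2,460.84 − $1,853.62 = $607.22.

$607.22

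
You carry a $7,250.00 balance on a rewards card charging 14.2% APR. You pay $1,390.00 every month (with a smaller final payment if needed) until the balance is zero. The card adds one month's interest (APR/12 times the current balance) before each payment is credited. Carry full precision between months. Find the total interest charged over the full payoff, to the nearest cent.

$279.57

Monthly rate r = 14.2%/12 = 1.18333% = 0.0118333.
Payoff takes n = ⌈−ln(1 − rB₀/P)/ln(1+r)⌉ = ⌈5.416⌉ = 6 payments; the last is $579.57.
Total paid = 5·$1,390.00 + $579.57 = $7,529.57.
Total interest = total paid − principal = $7,529.57 − $7,250.00 = $279.57.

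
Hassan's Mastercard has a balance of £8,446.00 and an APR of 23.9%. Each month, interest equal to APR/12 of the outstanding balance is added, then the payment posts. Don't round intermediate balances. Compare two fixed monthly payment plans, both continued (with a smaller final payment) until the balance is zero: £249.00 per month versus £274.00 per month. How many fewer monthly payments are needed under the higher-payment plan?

9 fewer payments

Monthly rate r = 23.9%/12 = 1.99167% = 0.0199167.
At £249.00/mo: n = ⌈−ln(1 − rB₀/P)/ln(1+r)⌉ = 58 payments (last £20.17); total interest = total paid − £8,446.00 = £5,767.17.
At £274.00/mo: 49 payments (last £71.74); total interest £4,777.74.
Payments saved = 58 − 49 = 9.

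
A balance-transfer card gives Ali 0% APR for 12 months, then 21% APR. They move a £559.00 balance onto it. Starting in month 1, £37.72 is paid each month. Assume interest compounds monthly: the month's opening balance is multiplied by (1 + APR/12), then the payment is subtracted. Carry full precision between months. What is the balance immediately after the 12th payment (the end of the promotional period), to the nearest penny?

£106.36

Promo months 1–12 at r₀ = 0%/12 = 0; months 13+ at r₁ = 21%/12 = 0.0175.
After month 12 (no interest yet): B = £559.00 − 12·£37.72 = £106.36.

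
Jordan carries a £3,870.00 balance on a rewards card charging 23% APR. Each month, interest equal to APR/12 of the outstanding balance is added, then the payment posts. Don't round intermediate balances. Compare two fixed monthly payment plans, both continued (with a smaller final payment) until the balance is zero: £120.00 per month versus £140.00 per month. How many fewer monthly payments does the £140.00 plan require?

Monthly rate r = 23%/12 = 1.91667% = 0.0191667.
At £120.00/mo: n = ⌈−ln(1 − rB₀/P)/ln(1+r)⌉ = 51 payments (last £84.91); total interest = total paid − £3,870.00 = £2,214.91.
At £140.00/mo: 40 payments (last £105.08); total interest £1,695.08.
Payments saved = 51 − 40 = 11.

11 fewer payments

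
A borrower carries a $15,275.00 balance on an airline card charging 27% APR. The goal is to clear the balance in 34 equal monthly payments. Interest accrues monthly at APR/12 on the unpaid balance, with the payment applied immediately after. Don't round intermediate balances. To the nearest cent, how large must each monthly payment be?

Monthly rate r = 27%/12 = 2.25% = 0.0225.
Level-payment amortization: P = B₀·r / (1 − (1+r)^(−n)) = 15275.00·0.0225 / (1 − 1.0225^(−34)).
Denominator 1 − (1+r)^(−34) = 0.530703589.
P = 343.688 / 0.530703589 ≈ 647.61.

$647.61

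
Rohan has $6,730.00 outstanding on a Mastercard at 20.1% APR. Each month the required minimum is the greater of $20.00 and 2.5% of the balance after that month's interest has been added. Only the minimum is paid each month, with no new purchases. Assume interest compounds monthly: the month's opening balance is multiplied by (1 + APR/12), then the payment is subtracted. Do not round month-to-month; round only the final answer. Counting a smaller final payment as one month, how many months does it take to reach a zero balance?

312 months

Monthly rate r = 20.1%/12 = 1.675% = 0.01675.
While 2.5% of the post-interest balance exceeds $20.00, each month B ← (B·(1+r))·(1 − 0.025), i.e. B shrinks by the factor (1+r)·0.975 = 0.99133.
This holds for months 1–247. Entering month 248 the balance is $783.53; 2.5% of the post-interest balance is now below $20.00, so the flat $20.00 minimum applies from here.
From month 248 a fixed $20.00 at rate r clears $783.53 in 65 more payments. Total: 247 + 65 = 312 months.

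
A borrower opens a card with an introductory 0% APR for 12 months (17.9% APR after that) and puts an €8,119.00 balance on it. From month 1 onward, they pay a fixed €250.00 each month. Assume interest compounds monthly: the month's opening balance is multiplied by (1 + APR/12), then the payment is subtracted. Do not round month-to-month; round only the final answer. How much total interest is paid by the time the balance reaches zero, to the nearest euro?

€1,035

Promo months 1–12 at r₀ = 0%/12 = 0; months 13+ at r₁ = 17.9%/12 = 0.0149167.
After month 12 (no interest yet): B = €8,119.00 − 12·€250.00 = €5,119.00.
Then at r₁ with €250.00/mo: n₂ = −ln(1 − r₁·B/P)/ln(1+r₁) ≈ 24.62 → 25 more payments.
Total paid = 36·€250.00 + €154.28 = €9,154.28; interest = €9,154.28 − €8,119.00 = €1,035.28.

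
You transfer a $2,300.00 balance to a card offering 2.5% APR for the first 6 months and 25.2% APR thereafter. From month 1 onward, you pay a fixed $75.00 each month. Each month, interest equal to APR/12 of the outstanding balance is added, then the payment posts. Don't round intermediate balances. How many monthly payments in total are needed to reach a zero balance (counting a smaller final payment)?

42 payments

Promo months 1–6 at r₀ = 2.5%/12 = 0.00208333; months 7+ at r₁ = 25.2%/12 = 0.021.
After month 6: iterate B ← B·(1+r₀) − $75.00 for 6 months → $1,876.55.
Then at r₁ with $75.00/mo: n₂ = −ln(1 − r₁·B/P)/ln(1+r₁) ≈ 35.86 → 36 more payments.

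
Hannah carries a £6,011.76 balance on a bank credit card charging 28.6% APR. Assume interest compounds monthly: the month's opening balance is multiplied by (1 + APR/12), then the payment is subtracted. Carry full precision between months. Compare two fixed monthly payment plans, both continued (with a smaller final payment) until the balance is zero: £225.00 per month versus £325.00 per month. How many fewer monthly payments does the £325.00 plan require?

Monthly rate r = 28.6%/12 = 2.38333% = 0.0238333.
At £225.00/mo: n = ⌈−ln(1 − rB₀/P)/ln(1+r)⌉ = 43 payments (last £224.94); total interest = total paid − £6,011.76 = £3,663.18.
At £325.00/mo: 25 payments (last £222.56); total interest £2,010.80.
Payments saved = 43 − 25 = 18.

18 fewer payments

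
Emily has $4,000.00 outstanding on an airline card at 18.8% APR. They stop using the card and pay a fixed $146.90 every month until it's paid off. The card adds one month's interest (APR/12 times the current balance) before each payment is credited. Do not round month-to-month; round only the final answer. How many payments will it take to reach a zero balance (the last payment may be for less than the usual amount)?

Monthly rate r = 18.8%/12 = 1.56667% = 0.0156667.
Recurrence: B ← B·(1+r) − $146.90.
Month 1: interest $62.67; balance after payment $3,915.77.
Month 2: interest $61.35; balance after payment $3,830.21.
Closed form: n = −ln(1 − rB₀/P)/ln(1+r) = −ln(0.57341)/ln(1.01567) ≈ 35.777, so the balance reaches zero during payment 36.

36 months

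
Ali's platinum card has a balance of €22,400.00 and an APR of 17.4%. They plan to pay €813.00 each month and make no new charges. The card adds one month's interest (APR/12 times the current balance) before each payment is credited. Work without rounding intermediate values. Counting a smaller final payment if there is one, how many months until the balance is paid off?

36 months

Monthly rate r = 17.4%/12 = 1.45% = 0.0145.
Recurrence: B ← B·(1+r) − €813.00.
Month 1: interest €324.80; balance after payment €21,911.80.
Month 2: interest €317.72; balance after payment €21,416.52.
Closed form: n = −ln(1 − rB₀/P)/ln(1+r) = −ln(0.60049)/ln(1.0145) ≈ 35.427, so the balance reaches zero during payment 36.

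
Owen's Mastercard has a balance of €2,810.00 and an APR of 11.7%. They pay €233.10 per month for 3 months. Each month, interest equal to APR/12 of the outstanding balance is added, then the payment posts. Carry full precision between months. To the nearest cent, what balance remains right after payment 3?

€2,186.86

Monthly rate r = 11.7%/12 = 0.975% = 0.00975.
Each month: B ← B·(1+r) − €233.10.
Month 1: interest €27.40; balance after payment €2,604.30.
Month 2: interest €25.39; balance after payment €2,396.59.
Month 3: interest €23.37; balance after payment €2,186.86.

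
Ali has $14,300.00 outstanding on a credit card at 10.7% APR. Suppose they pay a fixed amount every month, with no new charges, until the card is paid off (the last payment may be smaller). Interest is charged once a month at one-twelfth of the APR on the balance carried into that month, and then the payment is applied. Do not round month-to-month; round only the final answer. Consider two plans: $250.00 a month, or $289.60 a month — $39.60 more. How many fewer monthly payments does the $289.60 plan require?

15 fewer payments

Monthly rate r = 10.7%/12 = 0.891667% = 0.00891667.
At $250.00/mo: n = ⌈−ln(1 − rB₀/P)/ln(1+r)⌉ = 81 payments (last $91.67); total interest = total paid − $14,300.00 = $5,791.67.
At $289.60/mo: 66 payments (last $108.74); total interest $4,632.74.
Payments saved = 81 − 66 = 15.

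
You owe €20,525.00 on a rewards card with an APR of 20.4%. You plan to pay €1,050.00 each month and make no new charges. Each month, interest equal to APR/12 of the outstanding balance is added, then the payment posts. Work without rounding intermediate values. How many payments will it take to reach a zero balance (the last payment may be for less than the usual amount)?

Monthly rate r = 20.4%/12 = 1.7% = 0.017.
Recurrence: B ← B·(1+r) − €1,050.00.
Month 1: interest €348.92; balance after payment €19,823.92.
Month 2: interest €337.01; balance after payment €19,110.93.
Closed form: n = −ln(1 − rB₀/P)/ln(1+r) = −ln(0.66769)/ln(1.017) ≈ 23.962, so the balance reaches zero during payment 24.

24 months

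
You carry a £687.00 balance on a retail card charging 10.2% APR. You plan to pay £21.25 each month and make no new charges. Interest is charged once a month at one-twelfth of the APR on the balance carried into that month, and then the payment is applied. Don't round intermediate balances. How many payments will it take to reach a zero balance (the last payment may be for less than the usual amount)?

Monthly rate r = 10.2%/12 = 0.85% = 0.0085.
Recurrence: B ← B·(1+r) − £21.25.
Month 1: interest £5.84; balance after payment £671.59.
Month 2: interest £5.71; balance after payment £656.05.
Closed form: n = −ln(1 − rB₀/P)/ln(1+r) = −ln(0.7252)/ln(1.0085) ≈ 37.961, so the balance reaches zero during payment 38.

38 payments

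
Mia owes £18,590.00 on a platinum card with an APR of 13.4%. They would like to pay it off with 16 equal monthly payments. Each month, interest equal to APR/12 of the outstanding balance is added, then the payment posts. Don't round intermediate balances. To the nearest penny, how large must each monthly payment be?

Monthly rate r = 13.4%/12 = 1.11667% = 0.0111667.
Level-payment amortization: P = B₀·r / (1 − (1+r)^(−n)) = 18590.00·0.0111667 / (1 − 1.01117^(−16)).
Denominator 1 − (1+r)^(−16) = 0.162786762.
P = 207.588 / 0.162786762 ≈ 1275.22.

£1,275.22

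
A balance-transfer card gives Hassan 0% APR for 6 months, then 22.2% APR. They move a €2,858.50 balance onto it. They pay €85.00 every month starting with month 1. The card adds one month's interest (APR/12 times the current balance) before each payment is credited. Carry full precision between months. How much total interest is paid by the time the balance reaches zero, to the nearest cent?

€970.15

Promo months 1–6 at r₀ = 0%/12 = 0; months 7+ at r₁ = 22.2%/12 = 0.0185.
After month 6 (no interest yet): B = €2,858.50 − 6·€85.00 = €2,348.50.
Then at r₁ with €85.00/mo: n₂ = −ln(1 − r₁·B/P)/ln(1+r₁) ≈ 39.04 → 40 more payments.
Total paid = 45·€85.00 + €3.65 = €3,828.65; interest = €3,828.65 − €2,858.50 = €970.15.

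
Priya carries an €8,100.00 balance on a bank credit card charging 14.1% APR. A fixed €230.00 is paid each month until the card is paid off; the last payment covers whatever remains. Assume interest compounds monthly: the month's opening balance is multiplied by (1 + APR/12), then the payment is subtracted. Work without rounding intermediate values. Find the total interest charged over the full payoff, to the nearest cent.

€2,416.33

Monthly rate r = 14.1%/12 = 1.175% = 0.01175.
Payoff takes n = ⌈−ln(1 − rB₀/P)/ln(1+r)⌉ = ⌈45.722⌉ = 46 payments; the last is €166.33.
Total paid = 45·€230.00 + €166.33 = €10,516.33.
Total interest = total paid − principal = €10,516.33 − €8,100.00 = €2,416.33.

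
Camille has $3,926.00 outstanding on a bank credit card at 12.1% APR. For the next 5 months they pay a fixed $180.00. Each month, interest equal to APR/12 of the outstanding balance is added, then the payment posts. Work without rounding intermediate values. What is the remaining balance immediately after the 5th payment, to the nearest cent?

$3,209.63

Monthly rate r = 12.1%/12 = 1.00833% = 0.0100833.
Each month: B ← B·(1+r) − $180.00.
Month 1: interest $39.59; balance after payment $3,785.59.
Month 2: interest $38.17; balance after payment $3,643.76.
Month 3: interest $36.74; balance after payment $3,500.50.
Month 4: interest $35.30; balance after payment $3,355.80.
Month 5: interest $33.84; balance after payment $3,209.63.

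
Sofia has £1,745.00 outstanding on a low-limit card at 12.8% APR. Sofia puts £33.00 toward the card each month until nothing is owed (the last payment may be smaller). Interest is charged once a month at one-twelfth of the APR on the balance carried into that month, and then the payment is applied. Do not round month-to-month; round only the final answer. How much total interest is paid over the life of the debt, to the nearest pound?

£837

Monthly rate r = 12.8%/12 = 1.06667% = 0.0106667.
Payoff takes n = ⌈−ln(1 − rB₀/P)/ln(1+r)⌉ = ⌈78.246⌉ = 79 payments; the last is £8.16.
Total paid = 78·£33.00 + £8.16 = £2,582.16.
Total interest = total paid − principal = £2,582.16 − £1,745.00 = £837.16.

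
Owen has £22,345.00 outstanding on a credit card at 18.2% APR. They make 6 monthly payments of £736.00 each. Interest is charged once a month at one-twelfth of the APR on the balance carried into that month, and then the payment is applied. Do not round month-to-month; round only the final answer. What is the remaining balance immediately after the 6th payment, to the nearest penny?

Monthly rate r = 18.2%/12 = 1.51667% = 0.0151667.
Each month: B ← B·(1+r) − £736.00.
Month 1: interest £338.90; balance after payment £21,947.90.
Month 2: interest £332.88; balance after payment £21,544.78.
Month 3: interest £326.76; balance after payment £21,135.54.
Month 4: interest £320.56; balance after payment £20,720.09.
Month 5: interest £314.25; balance after payment £20,298.35.
Month 6: interest £307.86; balance after payment £19,870.21.

£19,870.21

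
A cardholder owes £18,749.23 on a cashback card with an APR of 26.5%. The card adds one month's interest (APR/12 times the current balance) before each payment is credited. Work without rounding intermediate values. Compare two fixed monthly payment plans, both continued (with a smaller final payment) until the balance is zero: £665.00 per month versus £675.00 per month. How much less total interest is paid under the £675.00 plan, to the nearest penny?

Monthly rate r = 26.5%/12 = 2.20833% = 0.0220833.
At £665.00/mo: n = ⌈−ln(1 − rB₀/P)/ln(1+r)⌉ = 45 payments (last £410.35); total interest = total paid − £18,749.23 = £10,921.12.
At £675.00/mo: 44 payments (last £345.37); total interest £10,621.14.
Interest saved = £10,921.12 − £10,621.14 = £299.98.

£299.98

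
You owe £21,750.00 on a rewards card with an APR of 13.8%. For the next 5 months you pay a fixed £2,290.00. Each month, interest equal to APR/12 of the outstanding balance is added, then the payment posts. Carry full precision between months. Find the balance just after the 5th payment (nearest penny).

£11,313.33

Monthly rate r = 13.8%/12 = 1.15% = 0.0115.
Each month: B ← B·(1+r) − £2,290.00.
Month 1: interest £250.12; balance after payment £19,710.12.
Month 2: interest £226.67; balance after payment £17,646.79.
Month 3: interest £202.94; balance after payment £15,559.73.
Month 4: interest £178.94; balance after payment £13,448.67.
Month 5: interest £154.66; balance after payment £11,313.33.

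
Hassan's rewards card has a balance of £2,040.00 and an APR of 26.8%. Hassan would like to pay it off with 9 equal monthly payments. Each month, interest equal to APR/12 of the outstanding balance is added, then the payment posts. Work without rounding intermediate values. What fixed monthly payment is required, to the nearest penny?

£252.72

Monthly rate r = 26.8%/12 = 2.23333% = 0.0223333.
Level-payment amortization: P = B₀·r / (1 − (1+r)^(−n)) = 2040.00·0.0223333 / (1 − 1.02233^(−9)).
Denominator 1 − (1+r)^(−9) = 0.180276645.
P = 45.56 / 0.180276645 ≈ 252.72.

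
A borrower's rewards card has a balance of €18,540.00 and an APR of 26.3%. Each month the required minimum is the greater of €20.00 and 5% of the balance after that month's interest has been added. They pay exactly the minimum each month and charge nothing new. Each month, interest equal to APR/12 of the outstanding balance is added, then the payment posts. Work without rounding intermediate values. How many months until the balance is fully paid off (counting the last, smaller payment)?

157 months

Monthly rate r = 26.3%/12 = 2.19167% = 0.0219167.
While 5% of the post-interest balance exceeds €20.00, each month B ← (B·(1+r))·(1 − 0.05), i.e. B shrinks by the factor (1+r)·0.95 = 0.97082.
This holds for months 1–131. Entering month 132 the balance is €383.12; 5% of the post-interest balance is now below €20.00, so the flat €20.00 minimum applies from here.
From month 132 a fixed €20.00 at rate r clears €383.12 in 26 more payments. Total: 131 + 26 = 157 months.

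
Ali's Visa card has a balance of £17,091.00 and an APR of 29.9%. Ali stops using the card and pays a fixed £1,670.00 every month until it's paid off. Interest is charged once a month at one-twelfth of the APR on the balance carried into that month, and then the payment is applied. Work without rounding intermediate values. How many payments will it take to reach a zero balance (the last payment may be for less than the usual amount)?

12 months

Monthly rate r = 29.9%/12 = 2.49167% = 0.0249167.
Recurrence: B ← B·(1+r) − £1,670.00.
Month 1: interest £425.85; balance after payment £15,846.85.
Month 2: interest £394.85; balance after payment £14,571.70.
Closed form: n = −ln(1 − rB₀/P)/ln(1+r) = −ln(0.745)/ln(1.02492) ≈ 11.961, so the balance reaches zero during payment 12.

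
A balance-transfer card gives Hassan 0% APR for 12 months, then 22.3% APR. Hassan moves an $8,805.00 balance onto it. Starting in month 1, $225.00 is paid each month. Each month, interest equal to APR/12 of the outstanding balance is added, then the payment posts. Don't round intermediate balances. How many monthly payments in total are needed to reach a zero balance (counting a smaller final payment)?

Promo months 1–12 at r₀ = 0%/12 = 0; months 13+ at r₁ = 22.3%/12 = 0.0185833.
After month 12 (no interest yet): B = $8,805.00 − 12·$225.00 = $6,105.00.
Then at r₁ with $225.00/mo: n₂ = −ln(1 − r₁·B/P)/ln(1+r₁) ≈ 38.11 → 39 more payments.

51 payments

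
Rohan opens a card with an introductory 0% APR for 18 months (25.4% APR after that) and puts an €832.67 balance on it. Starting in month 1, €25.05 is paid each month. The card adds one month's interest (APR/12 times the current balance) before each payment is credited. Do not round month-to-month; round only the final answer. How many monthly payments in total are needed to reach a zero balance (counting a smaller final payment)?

Promo months 1–18 at r₀ = 0%/12 = 0; months 19+ at r₁ = 25.4%/12 = 0.0211667.
After month 18 (no interest yet): B = €832.67 − 18·€25.05 = €381.77.
Then at r₁ with €25.05/mo: n₂ = −ln(1 − r₁·B/P)/ln(1+r₁) ≈ 18.59 → 19 more payments.

37 payments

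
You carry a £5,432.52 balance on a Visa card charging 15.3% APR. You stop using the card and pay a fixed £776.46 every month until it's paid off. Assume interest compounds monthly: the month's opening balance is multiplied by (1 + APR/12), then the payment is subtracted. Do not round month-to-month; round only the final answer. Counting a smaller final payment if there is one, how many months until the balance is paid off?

8 payments

Monthly rate r = 15.3%/12 = 1.275% = 0.01275.
Recurrence: B ← B·(1+r) − £776.46.
Month 1: interest £69.26; balance after payment £4,725.32.
Month 2: interest £60.25; balance after payment £4,009.11.
Closed form: n = −ln(1 − rB₀/P)/ln(1+r) = −ln(0.91079)/ln(1.01275) ≈ 7.375, so the balance reaches zero during payment 8.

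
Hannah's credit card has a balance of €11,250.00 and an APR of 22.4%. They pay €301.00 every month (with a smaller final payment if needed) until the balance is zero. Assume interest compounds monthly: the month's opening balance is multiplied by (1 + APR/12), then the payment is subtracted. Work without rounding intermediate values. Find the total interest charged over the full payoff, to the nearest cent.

€8,219.63

Monthly rate r = 22.4%/12 = 1.86667% = 0.0186667.
Payoff takes n = ⌈−ln(1 − rB₀/P)/ln(1+r)⌉ = ⌈64.681⌉ = 65 payments; the last is €205.63.
Total paid = 64·€301.00 + €205.63 = €19,469.63.
Total interest = total paid − principal = €19,469.63 − €11,250.00 = €8,219.63.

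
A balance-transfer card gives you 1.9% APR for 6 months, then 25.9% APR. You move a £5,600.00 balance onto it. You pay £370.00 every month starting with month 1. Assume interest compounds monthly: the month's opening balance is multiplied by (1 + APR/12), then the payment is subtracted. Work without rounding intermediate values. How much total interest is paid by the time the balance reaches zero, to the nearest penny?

£482.41

Promo months 1–6 at r₀ = 1.9%/12 = 0.00158333; months 7+ at r₁ = 25.9%/12 = 0.0215833.
After month 6: iterate B ← B·(1+r₀) − £370.00 for 6 months → £3,424.60.
Then at r₁ with £370.00/mo: n₂ = −ln(1 − r₁·B/P)/ln(1+r₁) ≈ 10.44 → 11 more payments.
Total paid = 16·£370.00 + £162.41 = £6,082.41; interest = £6,082.41 − £5,600.00 = £482.41.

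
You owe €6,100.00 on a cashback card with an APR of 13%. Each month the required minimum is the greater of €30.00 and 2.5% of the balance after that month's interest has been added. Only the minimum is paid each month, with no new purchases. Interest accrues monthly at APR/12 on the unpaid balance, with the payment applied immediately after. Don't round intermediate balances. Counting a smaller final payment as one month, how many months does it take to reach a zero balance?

165 months

Monthly rate r = 13%/12 = 1.08333% = 0.0108333.
While 2.5% of the post-interest balance exceeds €30.00, each month B ← (B·(1+r))·(1 − 0.025), i.e. B shrinks by the factor (1+r)·0.975 = 0.98556.
This holds for months 1–113. Entering month 114 the balance is €1,179.35; 2.5% of the post-interest balance is now below €30.00, so the flat €30.00 minimum applies from here.
From month 114 a fixed €30.00 at rate r clears €1,179.35 in 52 more payments. Total: 113 + 52 = 165 months.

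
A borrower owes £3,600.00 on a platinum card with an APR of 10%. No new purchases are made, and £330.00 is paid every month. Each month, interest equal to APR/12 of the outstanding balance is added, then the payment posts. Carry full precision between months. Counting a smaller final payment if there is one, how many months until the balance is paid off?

12 payments

Monthly rate r = 10%/12 = 0.833333% = 0.00833333.
Recurrence: B ← B·(1+r) − £330.00.
Month 1: interest £30.00; balance after payment £3,300.00.
Month 2: interest £27.50; balance after payment £2,997.50.
Closed form: n = −ln(1 − rB₀/P)/ln(1+r) = −ln(0.90909)/ln(1.00833) ≈ 11.485, so the balance reaches zero during payment 12.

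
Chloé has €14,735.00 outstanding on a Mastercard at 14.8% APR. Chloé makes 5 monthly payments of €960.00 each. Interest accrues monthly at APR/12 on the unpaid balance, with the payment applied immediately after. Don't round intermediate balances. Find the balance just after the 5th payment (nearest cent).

€10,746.48

Monthly rate r = 14.8%/12 = 1.23333% = 0.0123333.
Each month: B ← B·(1+r) − €960.00.
Month 1: interest €181.73; balance after payment €13,956.73.
Month 2: interest €172.13; balance after payment €13,168.86.
Month 3: interest €162.42; balance after payment €12,371.28.
Month 4: interest €152.58; balance after payment €11,563.86.
Month 5: interest €142.62; balance after payment €10,746.48.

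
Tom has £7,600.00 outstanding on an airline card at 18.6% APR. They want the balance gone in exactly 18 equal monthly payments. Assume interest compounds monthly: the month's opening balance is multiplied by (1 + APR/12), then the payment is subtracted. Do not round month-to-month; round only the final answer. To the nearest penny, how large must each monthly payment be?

Monthly rate r = 18.6%/12 = 1.55% = 0.0155.
Level-payment amortization: P = B₀·r / (1 − (1+r)^(−n)) = 7600.00·0.0155 / (1 − 1.0155^(−18)).
Denominator 1 − (1+r)^(−18) = 0.241839244.
P = 117.8 / 0.241839244 ≈ 487.10.

£487.10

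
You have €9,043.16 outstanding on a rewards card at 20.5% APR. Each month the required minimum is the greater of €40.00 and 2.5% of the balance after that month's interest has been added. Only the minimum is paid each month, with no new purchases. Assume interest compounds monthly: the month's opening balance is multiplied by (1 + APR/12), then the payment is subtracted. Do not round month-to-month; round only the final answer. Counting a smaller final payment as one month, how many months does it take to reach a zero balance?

Monthly rate r = 20.5%/12 = 1.70833% = 0.0170833.
While 2.5% of the post-interest balance exceeds €40.00, each month B ← (B·(1+r))·(1 − 0.025), i.e. B shrinks by the factor (1+r)·0.975 = 0.99166.
This holds for months 1–209. Entering month 210 the balance is €1,569.64; 2.5% of the post-interest balance is now below €40.00, so the flat €40.00 minimum applies from here.
From month 210 a fixed €40.00 at rate r clears €1,569.64 in 66 more payments. Total: 209 + 66 = 275 months.

275 months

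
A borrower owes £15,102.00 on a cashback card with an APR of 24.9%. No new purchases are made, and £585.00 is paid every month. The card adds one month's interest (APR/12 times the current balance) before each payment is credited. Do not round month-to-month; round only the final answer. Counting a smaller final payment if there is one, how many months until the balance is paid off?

Monthly rate r = 24.9%/12 = 2.075% = 0.02075.
Recurrence: B ← B·(1+r) − £585.00.
Month 1: interest £313.37; balance after payment £14,830.37.
Month 2: interest £307.73; balance after payment £14,553.10.
Closed form: n = −ln(1 − rB₀/P)/ln(1+r) = −ln(0.46433)/ln(1.02075) ≈ 37.354, so the balance reaches zero during payment 38.

38 months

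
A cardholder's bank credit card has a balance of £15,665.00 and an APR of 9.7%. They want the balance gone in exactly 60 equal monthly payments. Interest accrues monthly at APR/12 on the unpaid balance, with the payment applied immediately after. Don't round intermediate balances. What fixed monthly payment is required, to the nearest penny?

£330.53

Monthly rate r = 9.7%/12 = 0.808333% = 0.00808333.
Level-payment amortization: P = B₀·r / (1 − (1+r)^(−n)) = 15665.00·0.00808333 / (1 − 1.00808^(−60)).
Denominator 1 − (1+r)^(−60) = 0.383101202.
P = 126.625 / 0.383101202 ≈ 330.53.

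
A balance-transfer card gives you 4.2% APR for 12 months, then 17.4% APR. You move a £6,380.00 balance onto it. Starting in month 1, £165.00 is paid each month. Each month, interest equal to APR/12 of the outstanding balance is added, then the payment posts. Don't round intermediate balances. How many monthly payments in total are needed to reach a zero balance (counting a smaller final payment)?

49 payments

Promo months 1–12 at r₀ = 4.2%/12 = 0.0035; months 13+ at r₁ = 17.4%/12 = 0.0145.
After month 12: iterate B ← B·(1+r₀) − £165.00 for 12 months → £4,634.62.
Then at r₁ with £165.00/mo: n₂ = −ln(1 − r₁·B/P)/ln(1+r₁) ≈ 36.33 → 37 more payments.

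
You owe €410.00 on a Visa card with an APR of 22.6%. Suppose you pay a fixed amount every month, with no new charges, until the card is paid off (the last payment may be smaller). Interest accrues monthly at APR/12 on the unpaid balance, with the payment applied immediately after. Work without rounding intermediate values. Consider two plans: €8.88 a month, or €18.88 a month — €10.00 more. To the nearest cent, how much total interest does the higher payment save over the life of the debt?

Monthly rate r = 22.6%/12 = 1.88333% = 0.0188333.
At €8.88/mo: n = ⌈−ln(1 − rB₀/P)/ln(1+r)⌉ = 110 payments (last €1.48); total interest = total paid − €410.00 = €559.40.
At €18.88/mo: 29 payments (last €3.56); total interest €122.20.
Interest saved = €559.40 − €122.20 = €437.20.

€437.20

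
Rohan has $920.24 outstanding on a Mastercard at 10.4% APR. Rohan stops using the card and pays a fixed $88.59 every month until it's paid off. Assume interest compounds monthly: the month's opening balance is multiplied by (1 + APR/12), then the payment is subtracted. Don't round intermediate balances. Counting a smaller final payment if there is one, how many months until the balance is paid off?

Monthly rate r = 10.4%/12 = 0.866667% = 0.00866667.
Recurrence: B ← B·(1+r) − $88.59.
Month 1: interest $7.98; balance after payment $839.63.
Month 2: interest $7.28; balance after payment $758.31.
Closed form: n = −ln(1 − rB₀/P)/ln(1+r) = −ln(0.90997)/ln(1.00867) ≈ 10.932, so the balance reaches zero during payment 11.

11 months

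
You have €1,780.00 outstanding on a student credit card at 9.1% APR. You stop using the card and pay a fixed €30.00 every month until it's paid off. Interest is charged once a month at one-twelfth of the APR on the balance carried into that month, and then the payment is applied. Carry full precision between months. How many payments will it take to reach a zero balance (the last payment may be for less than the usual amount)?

80 payments

Monthly rate r = 9.1%/12 = 0.758333% = 0.00758333.
Recurrence: B ← B·(1+r) − €30.00.
Month 1: interest €13.50; balance after payment €1,763.50.
Month 2: interest €13.37; balance after payment €1,746.87.
Closed form: n = −ln(1 − rB₀/P)/ln(1+r) = −ln(0.55006)/ln(1.00758) ≈ 79.121, so the balance reaches zero during payment 80.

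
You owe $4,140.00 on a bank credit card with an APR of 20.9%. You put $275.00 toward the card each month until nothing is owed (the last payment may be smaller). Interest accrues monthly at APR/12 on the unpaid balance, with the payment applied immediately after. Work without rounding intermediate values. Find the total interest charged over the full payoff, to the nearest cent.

$703.56

Monthly rate r = 20.9%/12 = 1.74167% = 0.0174167.
Payoff takes n = ⌈−ln(1 − rB₀/P)/ln(1+r)⌉ = ⌈17.611⌉ = 18 payments; the last is $168.56.
Total paid = 17·$275.00 + $168.56 = $4,843.56.
Total interest = total paid − principal = $4,843.56 − $4,140.00 = $703.56.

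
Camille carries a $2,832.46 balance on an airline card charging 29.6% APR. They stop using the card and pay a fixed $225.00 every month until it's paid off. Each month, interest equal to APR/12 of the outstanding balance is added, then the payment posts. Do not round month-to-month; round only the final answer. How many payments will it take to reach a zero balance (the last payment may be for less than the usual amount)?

16 payments

Monthly rate r = 29.6%/12 = 2.46667% = 0.0246667.
Recurrence: B ← B·(1+r) − $225.00.
Month 1: interest $69.87; balance after payment $2,677.33.
Month 2: interest $66.04; balance after payment $2,518.37.
Closed form: n = −ln(1 − rB₀/P)/ln(1+r) = −ln(0.68948)/ln(1.02467) ≈ 15.259, so the balance reaches zero during payment 16.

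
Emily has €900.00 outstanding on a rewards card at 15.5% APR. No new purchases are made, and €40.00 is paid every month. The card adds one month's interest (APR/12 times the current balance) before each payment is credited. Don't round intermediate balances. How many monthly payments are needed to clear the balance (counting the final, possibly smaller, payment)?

27 months

Monthly rate r = 15.5%/12 = 1.29167% = 0.0129167.
Recurrence: B ← B·(1+r) − €40.00.
Month 1: interest €11.62; balance after payment €871.62.
Month 2: interest €11.26; balance after payment €842.88.
Closed form: n = −ln(1 − rB₀/P)/ln(1+r) = −ln(0.70937)/ln(1.01292) ≈ 26.755, so the balance reaches zero during payment 27.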